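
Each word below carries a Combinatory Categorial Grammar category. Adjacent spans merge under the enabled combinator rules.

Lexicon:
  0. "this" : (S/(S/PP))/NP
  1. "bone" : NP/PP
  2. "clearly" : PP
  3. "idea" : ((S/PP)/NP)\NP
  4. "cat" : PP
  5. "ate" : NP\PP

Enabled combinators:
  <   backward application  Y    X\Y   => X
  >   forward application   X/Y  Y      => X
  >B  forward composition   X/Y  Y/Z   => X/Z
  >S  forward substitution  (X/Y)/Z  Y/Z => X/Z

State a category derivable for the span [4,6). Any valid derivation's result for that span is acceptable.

NP

[0,6] S   >
  [0,4] S/NP   >S
    [0,1] "this" : (S/(S/PP))/NP
    [1,4] (S/PP)/NP   <
      [1,3] NP   >
        [1,2] "bone" : NP/PP
        [2,3] "clearly" : PP
      [3,4] "idea" : ((S/PP)/NP)\NP
  [4,6] NP   <
    [4,5] "cat" : PP
    [5,6] "ate" : NP\PP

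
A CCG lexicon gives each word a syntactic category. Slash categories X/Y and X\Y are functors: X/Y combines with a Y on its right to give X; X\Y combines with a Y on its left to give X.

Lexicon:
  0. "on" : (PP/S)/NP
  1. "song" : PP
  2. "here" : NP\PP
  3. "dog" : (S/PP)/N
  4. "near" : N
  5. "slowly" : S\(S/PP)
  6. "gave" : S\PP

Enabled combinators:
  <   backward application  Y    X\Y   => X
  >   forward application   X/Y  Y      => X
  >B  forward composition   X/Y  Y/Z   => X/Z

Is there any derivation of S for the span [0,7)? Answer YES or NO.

YES

[0,7] S   <
  [0,6] PP   >
    [0,3] PP/S   >
      [0,1] "on" : (PP/S)/NP
      [1,3] NP   <
        [1,2] "song" : PP
        [2,3] "here" : NP\PP
    [3,6] S   <
      [3,5] S/PP   >
        [3,4] "dog" : (S/PP)/N
        [4,5] "near" : N
      [5,6] "slowly" : S\(S/PP)
  [6,7] "gave" : S\PP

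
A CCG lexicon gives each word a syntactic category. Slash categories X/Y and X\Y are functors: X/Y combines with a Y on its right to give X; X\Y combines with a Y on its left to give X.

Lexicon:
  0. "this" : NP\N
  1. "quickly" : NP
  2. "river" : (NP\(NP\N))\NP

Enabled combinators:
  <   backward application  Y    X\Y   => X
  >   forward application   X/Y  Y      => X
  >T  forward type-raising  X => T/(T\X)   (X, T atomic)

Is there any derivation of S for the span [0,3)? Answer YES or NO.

NP\N NP (NP\(NP\N))\NP
CKY chart[0,3] = {N/(N\NP), NP, NP/(NP\NP), PP/(PP\NP), S/(S\NP)}; S ∉ chart

NO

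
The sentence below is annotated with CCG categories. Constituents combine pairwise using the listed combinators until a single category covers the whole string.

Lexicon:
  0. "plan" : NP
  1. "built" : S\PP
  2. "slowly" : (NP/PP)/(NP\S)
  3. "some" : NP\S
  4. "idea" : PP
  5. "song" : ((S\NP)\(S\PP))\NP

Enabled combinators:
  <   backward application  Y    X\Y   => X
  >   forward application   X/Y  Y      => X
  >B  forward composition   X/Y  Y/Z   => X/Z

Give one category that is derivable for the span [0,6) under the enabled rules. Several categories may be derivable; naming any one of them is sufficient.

[0,6] S   <
  [0,1] "plan" : NP
  [1,6] S\NP   <
    [1,2] "built" : S\PP
    [2,6] (S\NP)\(S\PP)   <
      [2,5] NP   >
        [2,4] NP/PP   >
          [2,3] "slowly" : (NP/PP)/(NP\S)
          [3,4] "some" : NP\S
        [4,5] "idea" : PP
      [5,6] "song" : ((S\NP)\(S\PP))\NP

S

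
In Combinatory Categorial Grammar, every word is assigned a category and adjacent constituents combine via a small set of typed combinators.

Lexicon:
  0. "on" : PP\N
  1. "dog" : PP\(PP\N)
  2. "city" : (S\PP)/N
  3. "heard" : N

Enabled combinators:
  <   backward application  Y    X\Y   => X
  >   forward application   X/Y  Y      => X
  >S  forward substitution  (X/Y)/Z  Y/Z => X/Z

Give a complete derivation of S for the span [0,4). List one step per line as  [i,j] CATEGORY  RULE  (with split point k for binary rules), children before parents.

[0,1] PP\N  lex  "on"
[1,2] PP\(PP\N)  lex  "dog"
[0,2] PP  <  k=1
[2,3] (S\PP)/N  lex  "city"
[3,4] N  lex  "heard"
[2,4] S\PP  >  k=3
[0,4] S  <  k=2

[0,4] S   <
  [0,2] PP   <
    [0,1] "on" : PP\N
    [1,2] "dog" : PP\(PP\N)
  [2,4] S\PP   >
    [2,3] "city" : (S\PP)/N
    [3,4] "heard" : N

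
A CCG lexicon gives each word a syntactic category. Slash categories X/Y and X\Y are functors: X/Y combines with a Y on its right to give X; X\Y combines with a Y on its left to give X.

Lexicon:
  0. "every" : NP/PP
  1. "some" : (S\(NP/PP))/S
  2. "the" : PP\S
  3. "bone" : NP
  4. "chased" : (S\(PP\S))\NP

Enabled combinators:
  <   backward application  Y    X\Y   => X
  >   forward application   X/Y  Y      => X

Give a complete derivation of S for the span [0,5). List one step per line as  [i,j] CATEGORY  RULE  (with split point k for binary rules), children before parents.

[0,1] NP/PP  lex  "every"
[1,2] (S\(NP/PP))/S  lex  "some"
[2,3] PP\S  lex  "the"
[3,4] NP  lex  "bone"
[4,5] (S\(PP\S))\NP  lex  "chased"
[3,5] S\(PP\S)  <  k=4
[2,5] S  <  k=3
[1,5] S\(NP/PP)  >  k=2
[0,5] S  <  k=1

[0,5] S   <
  [0,1] "every" : NP/PP
  [1,5] S\(NP/PP)   >
    [1,2] "some" : (S\(NP/PP))/S
    [2,5] S   <
      [2,3] "the" : PP\S
      [3,5] S\(PP\S)   <
        [3,4] "bone" : NP
        [4,5] "chased" : (S\(PP\S))\NP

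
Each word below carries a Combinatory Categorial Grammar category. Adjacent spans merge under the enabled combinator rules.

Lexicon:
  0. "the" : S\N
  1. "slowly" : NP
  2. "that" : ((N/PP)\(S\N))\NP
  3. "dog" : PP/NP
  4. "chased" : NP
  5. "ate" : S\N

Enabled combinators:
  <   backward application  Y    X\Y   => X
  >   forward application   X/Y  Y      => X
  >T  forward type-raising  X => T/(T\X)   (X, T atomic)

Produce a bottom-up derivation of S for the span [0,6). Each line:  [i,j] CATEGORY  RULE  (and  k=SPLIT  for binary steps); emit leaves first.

[0,1] S\N  lex  "the"
[1,2] NP  lex  "slowly"
[2,3] ((N/PP)\(S\N))\NP  lex  "that"
[1,3] (N/PP)\(S\N)  <  k=2
[0,3] N/PP  <  k=1
[3,4] PP/NP  lex  "dog"
[4,5] NP  lex  "chased"
[3,5] PP  >  k=4
[0,5] N  >  k=3
[5,6] S\N  lex  "ate"
[0,6] S  <  k=5

[0,6] S   <
  [0,5] N   >
    [0,3] N/PP   <
      [0,1] "the" : S\N
      [1,3] (N/PP)\(S\N)   <
        [1,2] "slowly" : NP
        [2,3] "that" : ((N/PP)\(S\N))\NP
    [3,5] PP   >
      [3,4] "dog" : PP/NP
      [4,5] "chased" : NP
  [5,6] "ate" : S\N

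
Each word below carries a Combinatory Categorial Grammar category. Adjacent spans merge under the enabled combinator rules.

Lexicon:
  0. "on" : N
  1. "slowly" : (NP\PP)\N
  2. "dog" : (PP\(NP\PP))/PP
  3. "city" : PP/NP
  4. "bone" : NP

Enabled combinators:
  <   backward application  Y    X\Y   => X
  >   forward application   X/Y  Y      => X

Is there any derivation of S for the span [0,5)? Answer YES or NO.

N (NP\PP)\N (PP\(NP\PP))/PP PP/NP NP
CKY chart[0,5] = {PP}; S ∉ chart

NO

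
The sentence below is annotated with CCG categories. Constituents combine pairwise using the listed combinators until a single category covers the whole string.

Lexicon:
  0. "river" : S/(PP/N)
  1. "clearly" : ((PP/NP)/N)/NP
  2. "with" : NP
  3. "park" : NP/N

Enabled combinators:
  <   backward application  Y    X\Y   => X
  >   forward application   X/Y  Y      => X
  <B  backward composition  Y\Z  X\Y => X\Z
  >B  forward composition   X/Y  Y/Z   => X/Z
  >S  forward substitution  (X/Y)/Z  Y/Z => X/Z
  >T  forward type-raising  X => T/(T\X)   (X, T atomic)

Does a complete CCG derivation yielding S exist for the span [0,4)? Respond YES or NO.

YES

[0,4] S   >
  [0,1] "river" : S/(PP/N)
  [1,4] PP/N   >S
    [1,3] (PP/NP)/N   >
      [1,2] "clearly" : ((PP/NP)/N)/NP
      [2,3] "with" : NP
    [3,4] "park" : NP/N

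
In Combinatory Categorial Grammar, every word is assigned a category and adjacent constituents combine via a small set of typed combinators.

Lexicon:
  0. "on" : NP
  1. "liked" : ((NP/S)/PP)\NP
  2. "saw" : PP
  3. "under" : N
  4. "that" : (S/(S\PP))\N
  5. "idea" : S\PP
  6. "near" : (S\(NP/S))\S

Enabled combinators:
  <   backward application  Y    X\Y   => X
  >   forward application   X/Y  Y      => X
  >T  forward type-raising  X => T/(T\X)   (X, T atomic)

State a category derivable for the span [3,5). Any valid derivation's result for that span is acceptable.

[0,7] S   <
  [0,3] NP/S   >
    [0,2] (NP/S)/PP   <
      [0,1] "on" : NP
      [1,2] "liked" : ((NP/S)/PP)\NP
    [2,3] "saw" : PP
  [3,7] S\(NP/S)   <
    [3,6] S   >
      [3,5] S/(S\PP)   <
        [3,4] "under" : N
        [4,5] "that" : (S/(S\PP))\N
      [5,6] "idea" : S\PP
    [6,7] "near" : (S\(NP/S))\S

S/(S\PP)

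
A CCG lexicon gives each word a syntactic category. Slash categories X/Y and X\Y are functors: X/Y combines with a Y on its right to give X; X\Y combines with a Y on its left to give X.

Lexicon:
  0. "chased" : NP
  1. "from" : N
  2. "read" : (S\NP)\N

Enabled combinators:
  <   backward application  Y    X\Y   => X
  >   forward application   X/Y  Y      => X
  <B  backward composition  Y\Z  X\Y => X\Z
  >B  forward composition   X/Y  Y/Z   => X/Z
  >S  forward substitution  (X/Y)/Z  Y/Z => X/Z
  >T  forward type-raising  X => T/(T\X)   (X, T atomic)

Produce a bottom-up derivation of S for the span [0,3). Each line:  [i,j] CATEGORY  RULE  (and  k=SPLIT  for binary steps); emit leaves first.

[0,1] NP  lex  "chased"
[0,1] S/(S\NP)  >T
[1,2] N  lex  "from"
[2,3] (S\NP)\N  lex  "read"
[1,3] S\NP  <  k=2
[0,3] S  >  k=1

[0,3] S   >
  [0,1] S/(S\NP)   >T
    [0,1] "chased" : NP
  [1,3] S\NP   <
    [1,2] "from" : N
    [2,3] "read" : (S\NP)\N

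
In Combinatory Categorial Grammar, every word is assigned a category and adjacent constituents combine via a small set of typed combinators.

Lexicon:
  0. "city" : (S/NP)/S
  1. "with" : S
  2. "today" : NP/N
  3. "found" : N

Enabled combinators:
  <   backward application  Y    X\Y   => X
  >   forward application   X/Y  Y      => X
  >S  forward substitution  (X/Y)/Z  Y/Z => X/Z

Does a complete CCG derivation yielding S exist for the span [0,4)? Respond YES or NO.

[0,4] S   >
  [0,2] S/NP   >
    [0,1] "city" : (S/NP)/S
    [1,2] "with" : S
  [2,4] NP   >
    [2,3] "today" : NP/N
    [3,4] "found" : N

YES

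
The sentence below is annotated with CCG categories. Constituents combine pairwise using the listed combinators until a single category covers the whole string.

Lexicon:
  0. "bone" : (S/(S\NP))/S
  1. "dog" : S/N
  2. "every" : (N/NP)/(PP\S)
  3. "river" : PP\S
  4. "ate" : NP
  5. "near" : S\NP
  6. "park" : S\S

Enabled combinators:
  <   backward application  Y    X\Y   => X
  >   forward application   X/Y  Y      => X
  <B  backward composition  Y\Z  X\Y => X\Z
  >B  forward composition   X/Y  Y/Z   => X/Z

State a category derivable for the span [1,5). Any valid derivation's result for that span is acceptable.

S

[0,7] S   >
  [0,5] S/(S\NP)   >
    [0,1] "bone" : (S/(S\NP))/S
    [1,5] S   >
      [1,2] "dog" : S/N
      [2,5] N   >
        [2,4] N/NP   >
          [2,3] "every" : (N/NP)/(PP\S)
          [3,4] "river" : PP\S
        [4,5] "ate" : NP
  [5,7] S\NP   <B
    [5,6] "near" : S\NP
    [6,7] "park" : S\S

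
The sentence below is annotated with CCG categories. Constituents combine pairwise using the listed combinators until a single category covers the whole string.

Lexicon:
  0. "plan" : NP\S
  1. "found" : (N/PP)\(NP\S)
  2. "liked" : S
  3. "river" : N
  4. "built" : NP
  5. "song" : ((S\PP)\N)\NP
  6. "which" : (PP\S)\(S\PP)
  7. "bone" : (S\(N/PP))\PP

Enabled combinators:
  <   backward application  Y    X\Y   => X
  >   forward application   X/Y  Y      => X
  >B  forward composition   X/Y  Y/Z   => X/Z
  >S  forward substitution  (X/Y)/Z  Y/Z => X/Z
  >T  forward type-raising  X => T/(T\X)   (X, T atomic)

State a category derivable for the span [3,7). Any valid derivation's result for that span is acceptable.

[0,8] S   <
  [0,2] N/PP   <
    [0,1] "plan" : NP\S
    [1,2] "found" : (N/PP)\(NP\S)
  [2,8] S\(N/PP)   <
    [2,7] PP   <
      [2,3] "liked" : S
      [3,7] PP\S   <
        [3,6] S\PP   <
          [3,4] "river" : N
          [4,6] (S\PP)\N   <
            [4,5] "built" : NP
            [5,6] "song" : ((S\PP)\N)\NP
        [6,7] "which" : (PP\S)\(S\PP)
    [7,8] "bone" : (S\(N/PP))\PP

PP\S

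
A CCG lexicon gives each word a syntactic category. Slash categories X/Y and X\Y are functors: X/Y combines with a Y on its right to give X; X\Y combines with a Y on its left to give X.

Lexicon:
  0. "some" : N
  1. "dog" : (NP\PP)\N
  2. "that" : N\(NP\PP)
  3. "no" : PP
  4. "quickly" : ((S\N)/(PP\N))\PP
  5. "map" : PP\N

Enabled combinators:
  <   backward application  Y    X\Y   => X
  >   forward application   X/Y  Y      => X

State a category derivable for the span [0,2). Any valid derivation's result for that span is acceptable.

[0,6] S   <
  [0,3] N   <
    [0,2] NP\PP   <
      [0,1] "some" : N
      [1,2] "dog" : (NP\PP)\N
    [2,3] "that" : N\(NP\PP)
  [3,6] S\N   >
    [3,5] (S\N)/(PP\N)   <
      [3,4] "no" : PP
      [4,5] "quickly" : ((S\N)/(PP\N))\PP
    [5,6] "map" : PP\N

NP\PP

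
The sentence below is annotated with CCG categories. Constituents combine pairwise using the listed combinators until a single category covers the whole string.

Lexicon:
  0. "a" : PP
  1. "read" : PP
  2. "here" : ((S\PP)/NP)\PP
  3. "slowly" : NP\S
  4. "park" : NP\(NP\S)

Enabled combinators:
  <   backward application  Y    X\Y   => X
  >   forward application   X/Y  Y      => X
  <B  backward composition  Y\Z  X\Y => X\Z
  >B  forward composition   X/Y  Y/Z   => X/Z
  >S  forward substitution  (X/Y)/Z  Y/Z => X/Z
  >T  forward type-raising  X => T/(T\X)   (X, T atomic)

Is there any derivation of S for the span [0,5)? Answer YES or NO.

YES

[0,5] S   >
  [0,1] S/(S\PP)   >T
    [0,1] "a" : PP
  [1,5] S\PP   >
    [1,3] (S\PP)/NP   <
      [1,2] "read" : PP
      [2,3] "here" : ((S\PP)/NP)\PP
    [3,5] NP   <
      [3,4] "slowly" : NP\S
      [4,5] "park" : NP\(NP\S)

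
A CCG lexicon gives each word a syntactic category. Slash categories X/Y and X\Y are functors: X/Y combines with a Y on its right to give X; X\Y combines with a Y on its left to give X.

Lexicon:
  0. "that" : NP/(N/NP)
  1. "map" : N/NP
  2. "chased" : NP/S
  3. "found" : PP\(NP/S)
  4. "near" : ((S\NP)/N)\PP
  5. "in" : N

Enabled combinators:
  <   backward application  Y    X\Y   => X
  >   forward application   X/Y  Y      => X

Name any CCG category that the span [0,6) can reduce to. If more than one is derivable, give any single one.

[0,6] S   <
  [0,2] NP   >
    [0,1] "that" : NP/(N/NP)
    [1,2] "map" : N/NP
  [2,6] S\NP   >
    [2,5] (S\NP)/N   <
      [2,4] PP   <
        [2,3] "chased" : NP/S
        [3,4] "found" : PP\(NP/S)
      [4,5] "near" : ((S\NP)/N)\PP
    [5,6] "in" : N

S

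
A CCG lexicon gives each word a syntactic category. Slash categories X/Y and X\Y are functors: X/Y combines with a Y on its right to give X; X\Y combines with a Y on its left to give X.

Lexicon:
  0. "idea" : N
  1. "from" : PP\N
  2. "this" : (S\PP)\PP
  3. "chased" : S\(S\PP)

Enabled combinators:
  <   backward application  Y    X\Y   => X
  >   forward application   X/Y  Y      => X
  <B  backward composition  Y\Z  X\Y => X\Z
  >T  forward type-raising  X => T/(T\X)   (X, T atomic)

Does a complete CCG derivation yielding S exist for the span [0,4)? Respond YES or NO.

[0,4] S   <
  [0,3] S\PP   <
    [0,2] PP   <
      [0,1] "idea" : N
      [1,2] "from" : PP\N
    [2,3] "this" : (S\PP)\PP
  [3,4] "chased" : S\(S\PP)

YES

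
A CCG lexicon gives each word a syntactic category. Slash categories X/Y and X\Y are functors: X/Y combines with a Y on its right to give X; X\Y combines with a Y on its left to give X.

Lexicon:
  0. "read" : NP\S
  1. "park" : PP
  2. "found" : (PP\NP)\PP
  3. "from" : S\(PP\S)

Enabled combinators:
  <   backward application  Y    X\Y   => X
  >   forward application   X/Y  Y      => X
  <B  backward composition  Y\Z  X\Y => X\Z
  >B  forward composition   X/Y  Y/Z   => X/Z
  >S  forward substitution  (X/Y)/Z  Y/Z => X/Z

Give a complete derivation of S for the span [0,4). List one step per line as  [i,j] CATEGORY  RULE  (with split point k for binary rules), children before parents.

[0,1] NP\S  lex  "read"
[1,2] PP  lex  "park"
[2,3] (PP\NP)\PP  lex  "found"
[1,3] PP\NP  <  k=2
[0,3] PP\S  <B  k=1
[3,4] S\(PP\S)  lex  "from"
[0,4] S  <  k=3

[0,4] S   <
  [0,3] PP\S   <B
    [0,1] "read" : NP\S
    [1,3] PP\NP   <
      [1,2] "park" : PP
      [2,3] "found" : (PP\NP)\PP
  [3,4] "from" : S\(PP\S)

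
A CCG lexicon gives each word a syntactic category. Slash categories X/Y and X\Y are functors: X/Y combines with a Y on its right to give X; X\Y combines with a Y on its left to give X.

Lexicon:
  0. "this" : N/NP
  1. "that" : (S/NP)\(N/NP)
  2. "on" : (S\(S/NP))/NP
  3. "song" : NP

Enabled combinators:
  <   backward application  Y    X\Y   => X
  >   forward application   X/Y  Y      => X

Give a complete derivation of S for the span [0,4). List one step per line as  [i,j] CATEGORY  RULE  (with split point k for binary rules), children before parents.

[0,4] S   <
  [0,2] S/NP   <
    [0,1] "this" : N/NP
    [1,2] "that" : (S/NP)\(N/NP)
  [2,4] S\(S/NP)   >
    [2,3] "on" : (S\(S/NP))/NP
    [3,4] "song" : NP

[0,1] N/NP  lex  "this"
[1,2] (S/NP)\(N/NP)  lex  "that"
[0,2] S/NP  <  k=1
[2,3] (S\(S/NP))/NP  lex  "on"
[3,4] NP  lex  "song"
[2,4] S\(S/NP)  >  k=3
[0,4] S  <  k=2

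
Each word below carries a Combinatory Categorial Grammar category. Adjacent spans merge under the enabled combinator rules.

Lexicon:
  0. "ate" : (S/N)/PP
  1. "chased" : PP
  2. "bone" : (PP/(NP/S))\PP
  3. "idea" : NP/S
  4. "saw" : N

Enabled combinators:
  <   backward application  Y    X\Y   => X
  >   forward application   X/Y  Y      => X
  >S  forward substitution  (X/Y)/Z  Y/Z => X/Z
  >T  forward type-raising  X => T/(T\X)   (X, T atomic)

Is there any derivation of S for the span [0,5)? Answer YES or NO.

[0,5] S   >
  [0,4] S/N   >
    [0,1] "ate" : (S/N)/PP
    [1,4] PP   >
      [1,3] PP/(NP/S)   <
        [1,2] "chased" : PP
        [2,3] "bone" : (PP/(NP/S))\PP
      [3,4] "idea" : NP/S
  [4,5] "saw" : N

YES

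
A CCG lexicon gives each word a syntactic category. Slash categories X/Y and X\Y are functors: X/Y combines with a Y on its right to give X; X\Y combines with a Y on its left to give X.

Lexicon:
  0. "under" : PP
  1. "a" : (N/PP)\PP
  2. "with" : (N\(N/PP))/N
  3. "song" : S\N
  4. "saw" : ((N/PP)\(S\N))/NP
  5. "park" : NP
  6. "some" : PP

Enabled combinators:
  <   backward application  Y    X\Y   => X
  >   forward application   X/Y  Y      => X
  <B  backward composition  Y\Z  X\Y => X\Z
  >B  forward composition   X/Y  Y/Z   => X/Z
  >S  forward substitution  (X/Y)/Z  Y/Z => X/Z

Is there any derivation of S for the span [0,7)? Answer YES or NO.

PP (N/PP)\PP (N\(N/PP))/N S\N ((N/PP)\(S\N))/NP NP PP
CKY chart[0,7] = {N}; S ∉ chart

NO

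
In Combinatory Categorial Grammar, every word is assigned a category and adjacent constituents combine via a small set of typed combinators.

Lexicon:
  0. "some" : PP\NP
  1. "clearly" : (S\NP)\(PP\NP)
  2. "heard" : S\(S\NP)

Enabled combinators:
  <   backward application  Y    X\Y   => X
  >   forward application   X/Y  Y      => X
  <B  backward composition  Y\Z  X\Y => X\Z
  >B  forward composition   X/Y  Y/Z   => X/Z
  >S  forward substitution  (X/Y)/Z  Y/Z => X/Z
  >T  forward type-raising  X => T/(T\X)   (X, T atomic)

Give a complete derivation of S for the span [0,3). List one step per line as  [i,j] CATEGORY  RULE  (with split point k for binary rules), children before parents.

[0,3] S   <
  [0,2] S\NP   <
    [0,1] "some" : PP\NP
    [1,2] "clearly" : (S\NP)\(PP\NP)
  [2,3] "heard" : S\(S\NP)

[0,1] PP\NP  lex  "some"
[1,2] (S\NP)\(PP\NP)  lex  "clearly"
[0,2] S\NP  <  k=1
[2,3] S\(S\NP)  lex  "heard"
[0,3] S  <  k=2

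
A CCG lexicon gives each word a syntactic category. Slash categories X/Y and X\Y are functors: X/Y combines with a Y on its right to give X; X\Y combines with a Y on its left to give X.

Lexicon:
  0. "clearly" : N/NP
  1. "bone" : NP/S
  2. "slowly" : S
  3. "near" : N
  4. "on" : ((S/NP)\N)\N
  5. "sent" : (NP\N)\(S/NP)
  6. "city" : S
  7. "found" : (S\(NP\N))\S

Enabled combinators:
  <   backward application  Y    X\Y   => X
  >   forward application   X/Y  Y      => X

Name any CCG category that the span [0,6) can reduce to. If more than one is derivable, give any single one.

NP\N

[0,8] S   <
  [0,6] NP\N   <
    [0,5] S/NP   <
      [0,3] N   >
        [0,1] "clearly" : N/NP
        [1,3] NP   >
          [1,2] "bone" : NP/S
          [2,3] "slowly" : S
      [3,5] (S/NP)\N   <
        [3,4] "near" : N
        [4,5] "on" : ((S/NP)\N)\N
    [5,6] "sent" : (NP\N)\(S/NP)
  [6,8] S\(NP\N)   <
    [6,7] "city" : S
    [7,8] "found" : (S\(NP\N))\S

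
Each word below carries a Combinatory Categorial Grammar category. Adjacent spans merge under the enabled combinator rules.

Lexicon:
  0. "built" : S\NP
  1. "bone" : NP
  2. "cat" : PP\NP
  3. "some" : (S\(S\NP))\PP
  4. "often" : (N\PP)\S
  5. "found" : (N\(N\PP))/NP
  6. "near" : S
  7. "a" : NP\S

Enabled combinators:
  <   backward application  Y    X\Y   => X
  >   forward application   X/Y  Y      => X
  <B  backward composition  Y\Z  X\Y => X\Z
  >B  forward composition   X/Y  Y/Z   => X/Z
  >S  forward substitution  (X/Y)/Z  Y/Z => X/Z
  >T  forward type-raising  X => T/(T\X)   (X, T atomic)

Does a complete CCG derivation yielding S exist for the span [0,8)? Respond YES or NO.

S\NP NP PP\NP (S\(S\NP))\PP (N\PP)\S (N\(N\PP))/NP S NP\S
CKY chart[0,8] = {N, N/(N\N), NP/(NP\N), PP/(PP\N), S/(S\N)}; S ∉ chart

NO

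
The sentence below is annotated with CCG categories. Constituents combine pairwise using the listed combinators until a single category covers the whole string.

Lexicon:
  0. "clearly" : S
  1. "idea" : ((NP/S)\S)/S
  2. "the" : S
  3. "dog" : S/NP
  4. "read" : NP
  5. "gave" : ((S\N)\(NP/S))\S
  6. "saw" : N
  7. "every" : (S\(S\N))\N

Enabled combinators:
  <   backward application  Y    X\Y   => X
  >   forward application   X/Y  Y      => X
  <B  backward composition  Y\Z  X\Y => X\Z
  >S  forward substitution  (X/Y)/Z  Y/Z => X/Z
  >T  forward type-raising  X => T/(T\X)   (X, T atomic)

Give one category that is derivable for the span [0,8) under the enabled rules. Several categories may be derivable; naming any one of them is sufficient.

[0,8] S   <
  [0,6] S\N   <
    [0,3] NP/S   <
      [0,1] "clearly" : S
      [1,3] (NP/S)\S   >
        [1,2] "idea" : ((NP/S)\S)/S
        [2,3] "the" : S
    [3,6] (S\N)\(NP/S)   <
      [3,5] S   >
        [3,4] "dog" : S/NP
        [4,5] "read" : NP
      [5,6] "gave" : ((S\N)\(NP/S))\S
  [6,8] S\(S\N)   <
    [6,7] "saw" : N
    [7,8] "every" : (S\(S\N))\N

S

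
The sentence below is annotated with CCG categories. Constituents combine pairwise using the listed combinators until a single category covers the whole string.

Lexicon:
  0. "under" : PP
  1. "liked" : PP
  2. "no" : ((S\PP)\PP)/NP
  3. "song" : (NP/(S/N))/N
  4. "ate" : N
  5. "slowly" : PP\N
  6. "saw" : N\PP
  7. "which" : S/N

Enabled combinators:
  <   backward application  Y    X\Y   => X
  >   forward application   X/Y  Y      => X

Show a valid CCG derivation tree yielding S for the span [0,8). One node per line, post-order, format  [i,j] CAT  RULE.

[0,1] PP  lex  "under"
[1,2] PP  lex  "liked"
[2,3] ((S\PP)\PP)/NP  lex  "no"
[3,4] (NP/(S/N))/N  lex  "song"
[4,5] N  lex  "ate"
[5,6] PP\N  lex  "slowly"
[4,6] PP  <  k=5
[6,7] N\PP  lex  "saw"
[4,7] N  <  k=6
[3,7] NP/(S/N)  >  k=4
[7,8] S/N  lex  "which"
[3,8] NP  >  k=7
[2,8] (S\PP)\PP  >  k=3
[1,8] S\PP  <  k=2
[0,8] S  <  k=1

[0,8] S   <
  [0,1] "under" : PP
  [1,8] S\PP   <
    [1,2] "liked" : PP
    [2,8] (S\PP)\PP   >
      [2,3] "no" : ((S\PP)\PP)/NP
      [3,8] NP   >
        [3,7] NP/(S/N)   >
          [3,4] "song" : (NP/(S/N))/N
          [4,7] N   <
            [4,6] PP   <
              [4,5] "ate" : N
              [5,6] "slowly" : PP\N
            [6,7] "saw" : N\PP
        [7,8] "which" : S/N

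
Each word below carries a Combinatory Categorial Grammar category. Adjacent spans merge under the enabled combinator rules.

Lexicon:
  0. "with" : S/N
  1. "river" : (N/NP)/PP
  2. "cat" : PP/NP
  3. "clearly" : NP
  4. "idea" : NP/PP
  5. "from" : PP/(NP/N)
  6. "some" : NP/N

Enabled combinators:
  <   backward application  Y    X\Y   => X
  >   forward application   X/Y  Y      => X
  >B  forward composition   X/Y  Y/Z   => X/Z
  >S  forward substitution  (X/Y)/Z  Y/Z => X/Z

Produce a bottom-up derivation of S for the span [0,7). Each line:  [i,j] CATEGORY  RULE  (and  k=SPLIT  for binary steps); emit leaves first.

[0,1] S/N  lex  "with"
[1,2] (N/NP)/PP  lex  "river"
[2,3] PP/NP  lex  "cat"
[3,4] NP  lex  "clearly"
[2,4] PP  >  k=3
[1,4] N/NP  >  k=2
[4,5] NP/PP  lex  "idea"
[5,6] PP/(NP/N)  lex  "from"
[6,7] NP/N  lex  "some"
[5,7] PP  >  k=6
[4,7] NP  >  k=5
[1,7] N  >  k=4
[0,7] S  >  k=1

[0,7] S   >
  [0,1] "with" : S/N
  [1,7] N   >
    [1,4] N/NP   >
      [1,2] "river" : (N/NP)/PP
      [2,4] PP   >
        [2,3] "cat" : PP/NP
        [3,4] "clearly" : NP
    [4,7] NP   >
      [4,5] "idea" : NP/PP
      [5,7] PP   >
        [5,6] "from" : PP/(NP/N)
        [6,7] "some" : NP/N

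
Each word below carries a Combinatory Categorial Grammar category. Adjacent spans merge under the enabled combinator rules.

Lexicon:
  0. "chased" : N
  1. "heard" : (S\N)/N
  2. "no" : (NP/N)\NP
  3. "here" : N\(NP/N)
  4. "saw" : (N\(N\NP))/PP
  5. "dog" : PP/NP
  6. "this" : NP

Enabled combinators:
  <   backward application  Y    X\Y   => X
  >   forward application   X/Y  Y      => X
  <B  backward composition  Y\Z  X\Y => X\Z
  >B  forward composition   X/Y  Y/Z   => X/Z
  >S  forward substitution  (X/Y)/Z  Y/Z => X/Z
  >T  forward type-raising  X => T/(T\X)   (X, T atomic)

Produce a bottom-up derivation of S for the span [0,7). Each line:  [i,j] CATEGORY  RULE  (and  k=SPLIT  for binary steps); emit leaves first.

[0,7] S   <
  [0,1] "chased" : N
  [1,7] S\N   >
    [1,2] "heard" : (S\N)/N
    [2,7] N   <
      [2,4] N\NP   <B
        [2,3] "no" : (NP/N)\NP
        [3,4] "here" : N\(NP/N)
      [4,7] N\(N\NP)   >
        [4,5] "saw" : (N\(N\NP))/PP
        [5,7] PP   >
          [5,6] "dog" : PP/NP
          [6,7] "this" : NP

[0,1] N  lex  "chased"
[1,2] (S\N)/N  lex  "heard"
[2,3] (NP/N)\NP  lex  "no"
[3,4] N\(NP/N)  lex  "here"
[2,4] N\NP  <B  k=3
[4,5] (N\(N\NP))/PP  lex  "saw"
[5,6] PP/NP  lex  "dog"
[6,7] NP  lex  "this"
[5,7] PP  >  k=6
[4,7] N\(N\NP)  >  k=5
[2,7] N  <  k=4
[1,7] S\N  >  k=2
[0,7] S  <  k=1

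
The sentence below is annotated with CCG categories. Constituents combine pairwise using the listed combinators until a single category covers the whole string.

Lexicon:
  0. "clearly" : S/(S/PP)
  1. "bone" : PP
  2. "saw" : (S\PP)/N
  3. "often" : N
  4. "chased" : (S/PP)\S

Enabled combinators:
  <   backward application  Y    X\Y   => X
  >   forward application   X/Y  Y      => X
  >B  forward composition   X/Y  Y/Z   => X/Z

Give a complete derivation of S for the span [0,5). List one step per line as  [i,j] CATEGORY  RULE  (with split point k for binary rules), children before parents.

[0,1] S/(S/PP)  lex  "clearly"
[1,2] PP  lex  "bone"
[2,3] (S\PP)/N  lex  "saw"
[3,4] N  lex  "often"
[2,4] S\PP  >  k=3
[1,4] S  <  k=2
[4,5] (S/PP)\S  lex  "chased"
[1,5] S/PP  <  k=4
[0,5] S  >  k=1

[0,5] S   >
  [0,1] "clearly" : S/(S/PP)
  [1,5] S/PP   <
    [1,4] S   <
      [1,2] "bone" : PP
      [2,4] S\PP   >
        [2,3] "saw" : (S\PP)/N
        [3,4] "often" : N
    [4,5] "chased" : (S/PP)\S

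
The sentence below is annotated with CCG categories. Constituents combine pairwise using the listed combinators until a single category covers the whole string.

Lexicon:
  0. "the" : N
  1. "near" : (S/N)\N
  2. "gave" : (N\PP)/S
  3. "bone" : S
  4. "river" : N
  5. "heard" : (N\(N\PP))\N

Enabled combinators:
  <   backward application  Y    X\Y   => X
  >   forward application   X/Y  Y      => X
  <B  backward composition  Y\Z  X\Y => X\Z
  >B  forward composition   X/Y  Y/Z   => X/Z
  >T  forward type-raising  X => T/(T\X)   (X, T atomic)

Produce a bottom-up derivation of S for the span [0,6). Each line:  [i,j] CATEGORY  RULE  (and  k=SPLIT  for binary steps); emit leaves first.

[0,6] S   >
  [0,2] S/N   <
    [0,1] "the" : N
    [1,2] "near" : (S/N)\N
  [2,6] N   <
    [2,4] N\PP   >
      [2,3] "gave" : (N\PP)/S
      [3,4] "bone" : S
    [4,6] N\(N\PP)   <
      [4,5] "river" : N
      [5,6] "heard" : (N\(N\PP))\N

[0,1] N  lex  "the"
[1,2] (S/N)\N  lex  "near"
[0,2] S/N  <  k=1
[2,3] (N\PP)/S  lex  "gave"
[3,4] S  lex  "bone"
[2,4] N\PP  >  k=3
[4,5] N  lex  "river"
[5,6] (N\(N\PP))\N  lex  "heard"
[4,6] N\(N\PP)  <  k=5
[2,6] N  <  k=4
[0,6] S  >  k=2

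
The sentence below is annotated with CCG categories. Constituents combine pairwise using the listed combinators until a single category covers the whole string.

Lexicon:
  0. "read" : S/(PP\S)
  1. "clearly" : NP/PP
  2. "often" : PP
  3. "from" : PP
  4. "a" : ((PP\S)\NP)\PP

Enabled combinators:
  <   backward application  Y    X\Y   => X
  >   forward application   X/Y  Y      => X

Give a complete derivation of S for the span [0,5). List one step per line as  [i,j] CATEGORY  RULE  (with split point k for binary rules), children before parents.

[0,5] S   >
  [0,1] "read" : S/(PP\S)
  [1,5] PP\S   <
    [1,3] NP   >
      [1,2] "clearly" : NP/PP
      [2,3] "often" : PP
    [3,5] (PP\S)\NP   <
      [3,4] "from" : PP
      [4,5] "a" : ((PP\S)\NP)\PP

[0,1] S/(PP\S)  lex  "read"
[1,2] NP/PP  lex  "clearly"
[2,3] PP  lex  "often"
[1,3] NP  >  k=2
[3,4] PP  lex  "from"
[4,5] ((PP\S)\NP)\PP  lex  "a"
[3,5] (PP\S)\NP  <  k=4
[1,5] PP\S  <  k=3
[0,5] S  >  k=1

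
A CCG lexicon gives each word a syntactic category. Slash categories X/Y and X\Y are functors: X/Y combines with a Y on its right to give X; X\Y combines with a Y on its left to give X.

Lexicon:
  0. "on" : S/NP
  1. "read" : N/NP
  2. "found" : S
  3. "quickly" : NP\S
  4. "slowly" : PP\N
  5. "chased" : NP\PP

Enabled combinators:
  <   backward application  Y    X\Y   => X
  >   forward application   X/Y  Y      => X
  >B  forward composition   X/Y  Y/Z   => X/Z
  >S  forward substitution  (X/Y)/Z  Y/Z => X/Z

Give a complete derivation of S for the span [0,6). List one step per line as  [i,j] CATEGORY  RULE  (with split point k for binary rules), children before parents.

[0,6] S   >
  [0,1] "on" : S/NP
  [1,6] NP   <
    [1,5] PP   <
      [1,4] N   >
        [1,2] "read" : N/NP
        [2,4] NP   <
          [2,3] "found" : S
          [3,4] "quickly" : NP\S
      [4,5] "slowly" : PP\N
    [5,6] "chased" : NP\PP

[0,1] S/NP  lex  "on"
[1,2] N/NP  lex  "read"
[2,3] S  lex  "found"
[3,4] NP\S  lex  "quickly"
[2,4] NP  <  k=3
[1,4] N  >  k=2
[4,5] PP\N  lex  "slowly"
[1,5] PP  <  k=4
[5,6] NP\PP  lex  "chased"
[1,6] NP  <  k=5
[0,6] S  >  k=1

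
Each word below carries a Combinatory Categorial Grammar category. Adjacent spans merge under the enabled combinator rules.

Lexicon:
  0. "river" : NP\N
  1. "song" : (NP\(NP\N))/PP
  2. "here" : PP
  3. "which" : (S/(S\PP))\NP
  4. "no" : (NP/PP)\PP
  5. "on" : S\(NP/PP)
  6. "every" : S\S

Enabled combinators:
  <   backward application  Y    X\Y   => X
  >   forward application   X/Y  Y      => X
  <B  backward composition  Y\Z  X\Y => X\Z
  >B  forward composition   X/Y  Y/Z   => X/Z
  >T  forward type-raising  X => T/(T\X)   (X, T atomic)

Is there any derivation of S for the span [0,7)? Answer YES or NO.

[0,7] S   >
  [0,4] S/(S\PP)   <
    [0,3] NP   <
      [0,1] "river" : NP\N
      [1,3] NP\(NP\N)   >
        [1,2] "song" : (NP\(NP\N))/PP
        [2,3] "here" : PP
    [3,4] "which" : (S/(S\PP))\NP
  [4,7] S\PP   <B
    [4,6] S\PP   <B
      [4,5] "no" : (NP/PP)\PP
      [5,6] "on" : S\(NP/PP)
    [6,7] "every" : S\S

YES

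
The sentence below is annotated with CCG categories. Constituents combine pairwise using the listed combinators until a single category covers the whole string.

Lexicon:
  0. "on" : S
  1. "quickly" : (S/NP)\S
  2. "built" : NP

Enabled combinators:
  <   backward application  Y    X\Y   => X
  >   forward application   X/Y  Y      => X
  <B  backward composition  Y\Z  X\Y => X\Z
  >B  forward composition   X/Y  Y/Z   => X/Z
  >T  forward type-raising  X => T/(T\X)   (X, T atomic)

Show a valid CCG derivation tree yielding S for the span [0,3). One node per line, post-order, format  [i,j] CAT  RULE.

[0,1] S  lex  "on"
[1,2] (S/NP)\S  lex  "quickly"
[0,2] S/NP  <  k=1
[2,3] NP  lex  "built"
[0,3] S  >  k=2

[0,3] S   >
  [0,2] S/NP   <
    [0,1] "on" : S
    [1,2] "quickly" : (S/NP)\S
  [2,3] "built" : NP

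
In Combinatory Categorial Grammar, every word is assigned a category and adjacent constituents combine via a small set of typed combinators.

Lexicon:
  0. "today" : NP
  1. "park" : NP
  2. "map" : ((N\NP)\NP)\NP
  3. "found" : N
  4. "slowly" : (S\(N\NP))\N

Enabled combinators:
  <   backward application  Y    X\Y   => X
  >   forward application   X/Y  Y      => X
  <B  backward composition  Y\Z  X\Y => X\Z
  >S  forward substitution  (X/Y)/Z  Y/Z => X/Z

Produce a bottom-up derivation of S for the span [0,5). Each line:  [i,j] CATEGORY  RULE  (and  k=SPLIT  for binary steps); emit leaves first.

[0,5] S   <
  [0,3] N\NP   <
    [0,1] "today" : NP
    [1,3] (N\NP)\NP   <
      [1,2] "park" : NP
      [2,3] "map" : ((N\NP)\NP)\NP
  [3,5] S\(N\NP)   <
    [3,4] "found" : N
    [4,5] "slowly" : (S\(N\NP))\N

[0,1] NP  lex  "today"
[1,2] NP  lex  "park"
[2,3] ((N\NP)\NP)\NP  lex  "map"
[1,3] (N\NP)\NP  <  k=2
[0,3] N\NP  <  k=1
[3,4] N  lex  "found"
[4,5] (S\(N\NP))\N  lex  "slowly"
[3,5] S\(N\NP)  <  k=4
[0,5] S  <  k=3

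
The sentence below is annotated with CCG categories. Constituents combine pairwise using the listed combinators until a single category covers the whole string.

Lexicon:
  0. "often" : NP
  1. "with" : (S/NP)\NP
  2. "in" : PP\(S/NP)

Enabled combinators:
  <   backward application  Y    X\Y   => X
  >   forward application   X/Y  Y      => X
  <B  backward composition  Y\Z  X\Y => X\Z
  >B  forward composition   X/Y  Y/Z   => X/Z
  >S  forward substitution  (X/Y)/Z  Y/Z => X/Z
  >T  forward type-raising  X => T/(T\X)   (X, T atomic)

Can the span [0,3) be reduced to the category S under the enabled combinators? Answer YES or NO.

NO

NP (S/NP)\NP PP\(S/NP)
CKY chart[0,3] = {N/(N\PP), NP/(NP\PP), PP, PP/(PP\PP), S/(S\PP)}; S ∉ chart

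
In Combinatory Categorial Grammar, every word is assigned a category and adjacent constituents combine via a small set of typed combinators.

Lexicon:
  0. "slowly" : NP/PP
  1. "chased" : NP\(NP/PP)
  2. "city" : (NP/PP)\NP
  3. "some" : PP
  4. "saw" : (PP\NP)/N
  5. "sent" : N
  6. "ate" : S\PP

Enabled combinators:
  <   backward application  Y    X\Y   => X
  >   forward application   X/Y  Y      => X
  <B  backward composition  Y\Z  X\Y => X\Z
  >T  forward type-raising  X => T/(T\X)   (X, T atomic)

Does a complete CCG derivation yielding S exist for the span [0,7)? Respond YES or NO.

YES

[0,7] S   <
  [0,4] NP   >
    [0,3] NP/PP   <
      [0,2] NP   <
        [0,1] "slowly" : NP/PP
        [1,2] "chased" : NP\(NP/PP)
      [2,3] "city" : (NP/PP)\NP
    [3,4] "some" : PP
  [4,7] S\NP   <B
    [4,6] PP\NP   >
      [4,5] "saw" : (PP\NP)/N
      [5,6] "sent" : N
    [6,7] "ate" : S\PP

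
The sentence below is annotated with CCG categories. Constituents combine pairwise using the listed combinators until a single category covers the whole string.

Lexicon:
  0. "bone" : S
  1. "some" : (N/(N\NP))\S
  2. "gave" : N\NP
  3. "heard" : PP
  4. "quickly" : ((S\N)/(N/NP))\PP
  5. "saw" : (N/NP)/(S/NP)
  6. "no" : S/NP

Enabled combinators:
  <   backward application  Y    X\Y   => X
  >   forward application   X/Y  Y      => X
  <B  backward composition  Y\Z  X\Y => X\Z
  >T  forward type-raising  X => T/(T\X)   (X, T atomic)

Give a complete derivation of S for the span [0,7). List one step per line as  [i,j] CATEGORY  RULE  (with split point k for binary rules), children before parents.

[0,7] S   <
  [0,3] N   >
    [0,2] N/(N\NP)   <
      [0,1] "bone" : S
      [1,2] "some" : (N/(N\NP))\S
    [2,3] "gave" : N\NP
  [3,7] S\N   >
    [3,5] (S\N)/(N/NP)   <
      [3,4] "heard" : PP
      [4,5] "quickly" : ((S\N)/(N/NP))\PP
    [5,7] N/NP   >
      [5,6] "saw" : (N/NP)/(S/NP)
      [6,7] "no" : S/NP

[0,1] S  lex  "bone"
[1,2] (N/(N\NP))\S  lex  "some"
[0,2] N/(N\NP)  <  k=1
[2,3] N\NP  lex  "gave"
[0,3] N  >  k=2
[3,4] PP  lex  "heard"
[4,5] ((S\N)/(N/NP))\PP  lex  "quickly"
[3,5] (S\N)/(N/NP)  <  k=4
[5,6] (N/NP)/(S/NP)  lex  "saw"
[6,7] S/NP  lex  "no"
[5,7] N/NP  >  k=6
[3,7] S\N  >  k=5
[0,7] S  <  k=3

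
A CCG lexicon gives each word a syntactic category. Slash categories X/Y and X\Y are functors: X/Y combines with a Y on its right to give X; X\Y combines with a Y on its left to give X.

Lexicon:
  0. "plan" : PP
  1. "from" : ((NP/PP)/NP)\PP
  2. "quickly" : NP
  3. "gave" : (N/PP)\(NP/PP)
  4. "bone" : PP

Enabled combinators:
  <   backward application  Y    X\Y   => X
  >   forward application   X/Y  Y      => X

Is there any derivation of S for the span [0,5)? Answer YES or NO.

PP ((NP/PP)/NP)\PP NP (N/PP)\(NP/PP) PP
CKY chart[0,5] = {N}; S ∉ chart

NO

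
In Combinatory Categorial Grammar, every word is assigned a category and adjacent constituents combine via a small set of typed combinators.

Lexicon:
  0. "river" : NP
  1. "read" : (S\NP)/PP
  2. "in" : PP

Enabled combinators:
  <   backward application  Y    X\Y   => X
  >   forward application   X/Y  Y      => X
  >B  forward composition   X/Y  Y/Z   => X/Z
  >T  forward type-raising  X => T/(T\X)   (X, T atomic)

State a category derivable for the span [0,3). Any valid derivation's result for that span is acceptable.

[0,3] S   <
  [0,1] "river" : NP
  [1,3] S\NP   >
    [1,2] "read" : (S\NP)/PP
    [2,3] "in" : PP

S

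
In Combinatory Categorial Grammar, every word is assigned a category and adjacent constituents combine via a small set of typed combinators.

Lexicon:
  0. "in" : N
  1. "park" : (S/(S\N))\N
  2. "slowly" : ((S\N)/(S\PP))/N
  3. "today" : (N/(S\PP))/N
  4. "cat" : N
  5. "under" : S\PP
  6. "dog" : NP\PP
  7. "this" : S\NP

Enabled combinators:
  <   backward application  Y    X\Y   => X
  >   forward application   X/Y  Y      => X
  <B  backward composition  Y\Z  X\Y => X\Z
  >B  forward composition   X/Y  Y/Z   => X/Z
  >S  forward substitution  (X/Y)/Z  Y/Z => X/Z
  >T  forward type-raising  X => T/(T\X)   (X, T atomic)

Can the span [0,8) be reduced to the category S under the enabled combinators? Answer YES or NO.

YES

[0,8] S   >
  [0,2] S/(S\N)   <
    [0,1] "in" : N
    [1,2] "park" : (S/(S\N))\N
  [2,8] S\N   >
    [2,6] (S\N)/(S\PP)   >
      [2,3] "slowly" : ((S\N)/(S\PP))/N
      [3,6] N   >
        [3,5] N/(S\PP)   >
          [3,4] "today" : (N/(S\PP))/N
          [4,5] "cat" : N
        [5,6] "under" : S\PP
    [6,8] S\PP   <B
      [6,7] "dog" : NP\PP
      [7,8] "this" : S\NP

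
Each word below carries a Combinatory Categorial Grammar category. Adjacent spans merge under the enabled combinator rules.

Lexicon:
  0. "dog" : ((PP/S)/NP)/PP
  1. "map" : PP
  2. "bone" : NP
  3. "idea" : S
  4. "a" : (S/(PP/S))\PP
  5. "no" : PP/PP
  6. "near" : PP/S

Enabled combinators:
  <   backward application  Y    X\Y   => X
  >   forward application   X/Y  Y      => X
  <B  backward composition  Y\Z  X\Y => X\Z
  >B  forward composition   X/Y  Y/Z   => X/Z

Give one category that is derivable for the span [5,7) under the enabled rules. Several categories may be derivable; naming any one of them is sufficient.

[0,7] S   >
  [0,5] S/(PP/S)   <
    [0,4] PP   >
      [0,3] PP/S   >
        [0,2] (PP/S)/NP   >
          [0,1] "dog" : ((PP/S)/NP)/PP
          [1,2] "map" : PP
        [2,3] "bone" : NP
      [3,4] "idea" : S
    [4,5] "a" : (S/(PP/S))\PP
  [5,7] PP/S   >B
    [5,6] "no" : PP/PP
    [6,7] "near" : PP/S

PP/S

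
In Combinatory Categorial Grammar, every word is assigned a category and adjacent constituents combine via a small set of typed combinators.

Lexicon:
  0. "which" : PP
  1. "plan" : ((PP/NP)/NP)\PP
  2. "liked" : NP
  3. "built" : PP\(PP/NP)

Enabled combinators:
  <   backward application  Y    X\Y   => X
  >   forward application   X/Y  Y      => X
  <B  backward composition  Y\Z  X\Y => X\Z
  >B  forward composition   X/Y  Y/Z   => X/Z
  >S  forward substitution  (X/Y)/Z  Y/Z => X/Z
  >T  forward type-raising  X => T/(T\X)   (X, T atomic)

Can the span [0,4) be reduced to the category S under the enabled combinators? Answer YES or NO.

NO

PP ((PP/NP)/NP)\PP NP PP\(PP/NP)
CKY chart[0,4] = {N/(N\PP), NP/(NP\PP), PP, PP/(PP\PP), S/(S\PP)}; S ∉ chart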